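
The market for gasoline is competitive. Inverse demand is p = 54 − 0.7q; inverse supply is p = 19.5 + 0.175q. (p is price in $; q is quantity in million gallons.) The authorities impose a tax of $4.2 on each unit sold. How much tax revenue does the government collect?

$145.44 million

Competitive equilibrium: 54 − 0.7q = 19.5 + 0.175q → q* = 39.4286, p* = 26.4.
With the tax, the buyer price exceeds the seller price by 4.2: (54 − 0.7q) − (19.5 + 0.175q) = 4.2 → q' = 34.6286.
Tax revenue = 4.2 × 34.6286 = $145.44 million.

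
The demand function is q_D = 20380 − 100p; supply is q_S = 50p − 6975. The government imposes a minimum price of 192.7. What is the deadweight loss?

In inverse form: demand p = 203.8 − 0.01q, supply p = 139.5 + 0.02q.
Competitive equilibrium: 203.8 − 0.01q = 139.5 + 0.02q → q* = 2143.3333, p* = 182.3667.
At the floor p = 192.7, quantity demanded = (203.8 − 192.7)/0.01 = 1110.
Sellers' marginal cost at q' = 1110: 139.5 + 0.02·1110 = 161.7.
Δq = 2143.3333 − 1110 = 1033.3333; wedge = 192.7 − 161.7 = 31.
Deadweight loss = ½ × 1033.3333 × 31 = 16016.67.

16016.67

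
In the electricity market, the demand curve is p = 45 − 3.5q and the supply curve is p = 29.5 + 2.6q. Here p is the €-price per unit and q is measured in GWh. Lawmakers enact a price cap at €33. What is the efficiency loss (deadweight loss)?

€4.35

Competitive equilibrium: 45 − 3.5q = 29.5 + 2.6q → q* = 2.541, p* = 36.1066.
At the ceiling p = 33, quantity supplied = (33 − 29.5)/2.6 = 1.3462.
Willingness to pay at q' = 1.3462: 45 − 3.5·1.3462 = 40.2883.
Δq = 2.541 − 1.3462 = 1.1948; wedge = 40.2883 − 33 = 7.2883.
The triangle = ½ × 1.1948 × 7.2883 = €4.35.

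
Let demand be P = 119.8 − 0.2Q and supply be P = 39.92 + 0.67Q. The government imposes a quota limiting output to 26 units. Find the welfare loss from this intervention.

1884.31

Competitive equilibrium: 119.8 − 0.2Q = 39.92 + 0.67Q → Q* = 91.8161, P* = 101.4368.
At Q = 26: demand price = 119.8 − 0.2·26 = 114.6; supply price = 39.92 + 0.67·26 = 57.34.
ΔQ = 91.8161 − 26 = 65.8161; wedge = 114.6 − 57.34 = 57.26.
Welfare loss = ½ × 65.8161 × 57.26 = 1884.31.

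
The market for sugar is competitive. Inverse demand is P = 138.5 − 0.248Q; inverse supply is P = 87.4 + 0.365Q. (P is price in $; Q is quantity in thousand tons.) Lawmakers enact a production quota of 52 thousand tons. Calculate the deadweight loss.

Competitive equilibrium: 138.5 − 0.248Q = 87.4 + 0.365Q → Q* = 83.3605, P* = 117.8266.
At Q = 52: demand price = 138.5 − 0.248·52 = 125.604; supply price = 87.4 + 0.365·52 = 106.38.
ΔQ = 83.3605 − 52 = 31.3605; wedge = 125.604 − 106.38 = 19.224.
The triangle = ½ × 31.3605 × 19.224 = $301.44 thousand.

$301.44 thousand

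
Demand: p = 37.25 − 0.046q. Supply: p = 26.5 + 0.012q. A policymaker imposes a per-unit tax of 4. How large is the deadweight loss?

Competitive equilibrium: 37.25 − 0.046q = 26.5 + 0.012q → q* = 185.3448, p* = 28.7241.
With the tax, the buyer price exceeds the seller price by 4: (37.25 − 0.046q) − (26.5 + 0.012q) = 4 → q' = 116.3793.
Δq = 185.3448 − 116.3793 = 68.9655; the wedge equals the tax, 4.
DWL = ½ × 68.9655 × 4 = 137.93.

137.93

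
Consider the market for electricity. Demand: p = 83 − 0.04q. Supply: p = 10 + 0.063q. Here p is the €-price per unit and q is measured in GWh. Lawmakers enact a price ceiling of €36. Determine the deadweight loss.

Competitive equilibrium: 83 − 0.04q = 10 + 0.063q → q* = 708.7379, p* = 54.6505.
At the ceiling p = 36, quantity supplied = (36 − 10)/0.063 = 412.6984.
Willingness to pay at q' = 412.6984: 83 − 0.04·412.6984 = 66.4921.
Δq = 708.7379 − 412.6984 = 296.0395; wedge = 66.4921 − 36 = 30.4921.
Welfare loss = ½ × 296.0395 × 30.4921 = €4513.43.

€4513.43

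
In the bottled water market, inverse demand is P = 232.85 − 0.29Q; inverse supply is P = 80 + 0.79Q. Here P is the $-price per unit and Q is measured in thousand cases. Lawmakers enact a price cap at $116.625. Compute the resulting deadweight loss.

Competitive equilibrium: 232.85 − 0.29Q = 80 + 0.79Q → Q* = 141.5278, P* = 191.8069.
At the ceiling P = 116.625, quantity supplied = (116.625 − 80)/0.79 = 46.3608.
Willingness to pay at Q' = 46.3608: 232.85 − 0.29·46.3608 = 219.4054.
ΔQ = 141.5278 − 46.3608 = 95.167; wedge = 219.4054 − 116.625 = 102.7804.
Deadweight loss = ½ × 95.167 × 102.7804 = $4890.65 thousand.

$4890.65 thousand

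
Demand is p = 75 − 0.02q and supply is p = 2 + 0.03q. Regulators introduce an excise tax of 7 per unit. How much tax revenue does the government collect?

Competitive equilibrium: 75 − 0.02q = 2 + 0.03q → q* = 1460, p* = 45.8.
With the tax, the buyer price exceeds the seller price by 7: (75 − 0.02q) − (2 + 0.03q) = 7 → q' = 1320.
Tax revenue = 7 × 1320 = 9240.

9240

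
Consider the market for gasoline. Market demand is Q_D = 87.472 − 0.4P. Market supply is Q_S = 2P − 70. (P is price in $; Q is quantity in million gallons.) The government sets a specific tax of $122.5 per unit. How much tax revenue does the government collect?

In inverse form: demand P = 218.68 − 2.5Q, supply P = 35 + 0.5Q.
Competitive equilibrium: 218.68 − 2.5Q = 35 + 0.5Q → Q* = 61.2267, P* = 65.6133.
With the tax, the buyer price exceeds the seller price by 122.5: (218.68 − 2.5Q) − (35 + 0.5Q) = 122.5 → Q' = 20.3933.
Tax revenue = 122.5 × 20.3933 = $2498.18 million.

$2498.18 million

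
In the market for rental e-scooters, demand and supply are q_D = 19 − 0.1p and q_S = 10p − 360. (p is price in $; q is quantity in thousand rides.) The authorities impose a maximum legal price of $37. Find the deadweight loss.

In inverse form: demand p = 190 − 10q, supply p = 36 + 0.1q.
Competitive equilibrium: 190 − 10q = 36 + 0.1q → q* = 15.2475, p* = 37.5248.
At the ceiling p = 37, quantity supplied = (37 − 36)/0.1 = 10.
Willingness to pay at q' = 10: 190 − 10·10 = 90.
Δq = 15.2475 − 10 = 5.2475; wedge = 90 − 37 = 53.
Deadweight loss = ½ × 5.2475 × 53 = $139.06 thousand.

$139.06 thousand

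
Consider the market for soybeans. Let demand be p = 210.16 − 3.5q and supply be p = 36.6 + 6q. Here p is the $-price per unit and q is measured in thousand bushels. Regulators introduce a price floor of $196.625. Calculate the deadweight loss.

Competitive equilibrium: 210.16 − 3.5q = 36.6 + 6q → q* = 18.26947, p* = 146.21684.
At the floor p = 196.625, quantity demanded = (210.16 − 196.625)/3.5 = 3.86714.
Sellers' marginal cost at q' = 3.86714: 36.6 + 6·3.86714 = 59.80284.
Δq = 18.26947 − 3.86714 = 14.40233; wedge = 196.625 − 59.80284 = 136.82216.
Welfare loss = ½ × 14.40233 × 136.82216 = $985.28 thousand.

$985.28 thousand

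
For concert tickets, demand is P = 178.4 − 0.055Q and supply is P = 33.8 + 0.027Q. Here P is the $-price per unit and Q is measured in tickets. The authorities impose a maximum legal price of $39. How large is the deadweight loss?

Competitive equilibrium: 178.4 − 0.055Q = 33.8 + 0.027Q → Q* = 1763.41463, P* = 81.4122.
At the ceiling P = 39, quantity supplied = (39 − 33.8)/0.027 = 192.59259.
Willingness to pay at Q' = 192.59259: 178.4 − 0.055·192.59259 = 167.80741.
ΔQ = 1763.41463 − 192.59259 = 1570.82204; wedge = 167.80741 − 39 = 128.80741.
Deadweight loss = ½ × 1570.82204 × 128.80741 = $101166.76.

$101166.76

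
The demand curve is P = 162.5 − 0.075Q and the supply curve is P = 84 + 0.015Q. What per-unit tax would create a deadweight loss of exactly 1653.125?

17.25

Competitive equilibrium: 162.5 − 0.075Q = 84 + 0.015Q → Q* = 872.2222, P* = 97.0833.
A tax t gives ΔQ = t/0.09 and wedge t, so DWL = t²/0.18.
t²/0.18 = 1653.125 → t² = 297.5625 → t = 17.25.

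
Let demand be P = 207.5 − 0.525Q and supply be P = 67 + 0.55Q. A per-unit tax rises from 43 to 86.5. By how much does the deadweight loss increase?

Competitive equilibrium: 207.5 − 0.525Q = 67 + 0.55Q → Q* = 130.6977, P* = 138.8837.
For a per-unit tax t: ΔQ = t/1.075, so DWL = ½·t·(t/1.075) = t²/2.15.
At t = 43: DWL = 860. At t = 86.5: DWL = 3480.116.
Increase = 3480.116 − 860 = 2620.12.

2620.12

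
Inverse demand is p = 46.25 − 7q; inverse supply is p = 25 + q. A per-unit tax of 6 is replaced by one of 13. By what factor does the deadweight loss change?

Competitive equilibrium: 46.25 − 7q = 25 + q → q* = 2.6563, p* = 27.6563.
For a per-unit tax t: Δq = t/8, so DWL = ½·t·(t/8) = t²/16.
At t = 6: DWL = 2.25. At t = 13: DWL = 10.5625.
Ratio = (13/6)² = 4.694.

4.694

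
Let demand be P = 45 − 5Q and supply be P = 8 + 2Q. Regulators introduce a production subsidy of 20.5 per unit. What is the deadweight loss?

30.02

Competitive equilibrium: 45 − 5Q = 8 + 2Q → Q* = 5.2857, P* = 18.5714.
The subsidy lowers effective supply by 20.5: P = 2Q − 12.5.
New quantity: 45 − 5Q = 2Q − 12.5 → Q' = 8.2143.
Overproduction ΔQ = 8.2143 − 5.2857 = 2.9286; wedge = subsidy = 20.5.
The triangle = ½ × 2.9286 × 20.5 = 30.02.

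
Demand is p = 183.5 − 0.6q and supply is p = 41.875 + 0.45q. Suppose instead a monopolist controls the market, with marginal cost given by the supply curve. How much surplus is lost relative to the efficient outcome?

Competitive equilibrium: 183.5 − 0.6q = 41.875 + 0.45q → q* = 134.881, p* = 102.5714.
Marginal revenue: MR = 183.5 − 1.2q. Set MR = MC: 183.5 − 1.2q = 41.875 + 0.45q → q_m = 85.8333.
Price p_m = 183.5 − 0.6·85.8333 = 132; MC(q_m) = 41.875 + 0.45·85.8333 = 80.5.
Competitive q* = 134.881, so Δq = 49.0477; wedge = 132 − 80.5 = 51.5.
Deadweight loss = ½ × 49.0477 × 51.5 = 1262.98.

1262.98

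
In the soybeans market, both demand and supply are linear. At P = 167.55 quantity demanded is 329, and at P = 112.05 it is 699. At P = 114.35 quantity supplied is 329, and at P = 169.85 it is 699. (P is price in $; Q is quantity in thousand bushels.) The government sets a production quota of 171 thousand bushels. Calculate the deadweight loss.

$16867.27 thousand

Demand slope = (112.05 − 167.55)/(699 − 329) = −0.15, so P = 216.9 − 0.15Q.
Supply slope = (169.85 − 114.35)/(699 − 329) = 0.15, so P = 65 + 0.15Q.
Competitive equilibrium: 216.9 − 0.15Q = 65 + 0.15Q → Q* = 506.33333, P* = 140.95.
At Q = 171: demand price = 216.9 − 0.15·171 = 191.25; supply price = 65 + 0.15·171 = 90.65.
ΔQ = 506.33333 − 171 = 335.33333; wedge = 191.25 − 90.65 = 100.6.
Welfare loss = ½ × 335.33333 × 100.6 = $16867.27 thousand.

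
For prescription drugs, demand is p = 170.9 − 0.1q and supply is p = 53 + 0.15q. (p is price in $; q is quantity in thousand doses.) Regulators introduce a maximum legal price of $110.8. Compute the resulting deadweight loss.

Competitive equilibrium: 170.9 − 0.1q = 53 + 0.15q → q* = 471.6, p* = 123.74.
At the ceiling p = 110.8, quantity supplied = (110.8 − 53)/0.15 = 385.3333.
Willingness to pay at q' = 385.3333: 170.9 − 0.1·385.3333 = 132.3667.
Δq = 471.6 − 385.3333 = 86.2667; wedge = 132.3667 − 110.8 = 21.5667.
The triangle = ½ × 86.2667 × 21.5667 = $930.24 thousand.

$930.24 thousand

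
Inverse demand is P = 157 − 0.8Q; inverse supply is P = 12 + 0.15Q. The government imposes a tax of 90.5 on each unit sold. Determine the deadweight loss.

4310.66

Competitive equilibrium: 157 − 0.8Q = 12 + 0.15Q → Q* = 152.6316, P* = 34.8947.
With the tax, the buyer price exceeds the seller price by 90.5: (157 − 0.8Q) − (12 + 0.15Q) = 90.5 → Q' = 57.3684.
ΔQ = 152.6316 − 57.3684 = 95.2632; the wedge equals the tax, 90.5.
Deadweight loss = ½ × 95.2632 × 90.5 = 4310.66.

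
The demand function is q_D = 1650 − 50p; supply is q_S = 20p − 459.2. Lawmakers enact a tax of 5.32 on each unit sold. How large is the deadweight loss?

202.16

In inverse form: demand p = 33 − 0.02q, supply p = 22.96 + 0.05q.
Competitive equilibrium: 33 − 0.02q = 22.96 + 0.05q → q* = 143.4286, p* = 30.1314.
With the tax, the buyer price exceeds the seller price by 5.32: (33 − 0.02q) − (22.96 + 0.05q) = 5.32 → q' = 67.4286.
Δq = 143.4286 − 67.4286 = 76; the wedge equals the tax, 5.32.
Deadweight loss = ½ × 76 × 5.32 = 202.16.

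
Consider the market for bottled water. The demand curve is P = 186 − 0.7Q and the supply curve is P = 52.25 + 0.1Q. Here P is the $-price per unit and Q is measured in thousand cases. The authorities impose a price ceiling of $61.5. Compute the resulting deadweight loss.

Competitive equilibrium: 186 − 0.7Q = 52.25 + 0.1Q → Q* = 167.1875, P* = 68.9688.
At the ceiling P = 61.5, quantity supplied = (61.5 − 52.25)/0.1 = 92.5.
Willingness to pay at Q' = 92.5: 186 − 0.7·92.5 = 121.25.
ΔQ = 167.1875 − 92.5 = 74.6875; wedge = 121.25 − 61.5 = 59.75.
Welfare loss = ½ × 74.6875 × 59.75 = $2231.29 thousand.

$2231.29 thousand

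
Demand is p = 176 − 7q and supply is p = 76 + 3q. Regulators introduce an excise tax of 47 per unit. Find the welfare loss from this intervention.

Competitive equilibrium: 176 − 7q = 76 + 3q → q* = 10, p* = 106.
With the tax, the buyer price exceeds the seller price by 47: (176 − 7q) − (76 + 3q) = 47 → q' = 5.3.
Δq = 10 − 5.3 = 4.7; the wedge equals the tax, 47.
DWL = ½ × 4.7 × 47 = 110.45.

110.45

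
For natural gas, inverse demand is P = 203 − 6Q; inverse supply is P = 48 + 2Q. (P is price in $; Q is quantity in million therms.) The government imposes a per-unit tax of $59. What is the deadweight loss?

Competitive equilibrium: 203 − 6Q = 48 + 2Q → Q* = 19.375, P* = 86.75.
With the tax, the buyer price exceeds the seller price by 59: (203 − 6Q) − (48 + 2Q) = 59 → Q' = 12.
ΔQ = 19.375 − 12 = 7.375; the wedge equals the tax, 59.
Deadweight loss = ½ × 7.375 × 59 = $217.56 million.

$217.56 million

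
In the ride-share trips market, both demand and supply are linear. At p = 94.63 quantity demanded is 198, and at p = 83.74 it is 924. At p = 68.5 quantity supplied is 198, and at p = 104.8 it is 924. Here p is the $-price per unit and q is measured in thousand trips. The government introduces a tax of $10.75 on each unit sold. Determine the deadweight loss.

Demand slope = (83.74 − 94.63)/(924 − 198) = −0.015, so p = 97.6 − 0.015q.
Supply slope = (104.8 − 68.5)/(924 − 198) = 0.05, so p = 58.6 + 0.05q.
Competitive equilibrium: 97.6 − 0.015q = 58.6 + 0.05q → q* = 600, p* = 88.6.
With the tax, the buyer price exceeds the seller price by 10.75: (97.6 − 0.015q) − (58.6 + 0.05q) = 10.75 → q' = 434.6154.
Δq = 600 − 434.6154 = 165.3846; the wedge equals the tax, 10.75.
The triangle = ½ × 165.3846 × 10.75 = $888.94 thousand.

$888.94 thousand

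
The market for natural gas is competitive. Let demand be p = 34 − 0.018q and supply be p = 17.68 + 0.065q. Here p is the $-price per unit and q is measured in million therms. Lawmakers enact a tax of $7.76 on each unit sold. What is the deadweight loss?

$362.76 million

Competitive equilibrium: 34 − 0.018q = 17.68 + 0.065q → q* = 196.6265, p* = 30.4607.
With the tax, the buyer price exceeds the seller price by 7.76: (34 − 0.018q) − (17.68 + 0.065q) = 7.76 → q' = 103.1325.
Δq = 196.6265 − 103.1325 = 93.494; the wedge equals the tax, 7.76.
DWL = ½ × 93.494 × 7.76 = $362.76 million.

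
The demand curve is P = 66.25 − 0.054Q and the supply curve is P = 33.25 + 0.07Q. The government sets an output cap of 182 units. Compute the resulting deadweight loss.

438.82

Competitive equilibrium: 66.25 − 0.054Q = 33.25 + 0.07Q → Q* = 266.129, P* = 51.879.
At Q = 182: demand price = 66.25 − 0.054·182 = 56.422; supply price = 33.25 + 0.07·182 = 45.99.
ΔQ = 266.129 − 182 = 84.129; wedge = 56.422 − 45.99 = 10.432.
Deadweight loss = ½ × 84.129 × 10.432 = 438.82.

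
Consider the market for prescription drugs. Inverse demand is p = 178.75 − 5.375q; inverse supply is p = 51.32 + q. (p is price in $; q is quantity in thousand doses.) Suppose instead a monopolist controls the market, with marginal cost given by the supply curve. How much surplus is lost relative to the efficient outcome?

Competitive equilibrium: 178.75 − 5.375q = 51.32 + q → q* = 19.989, p* = 71.309.
Marginal revenue: MR = 178.75 − 10.75q. Set MR = MC: 178.75 − 10.75q = 51.32 + q → q_m = 10.8451.
Price p_m = 178.75 − 5.375·10.8451 = 120.4576; MC(q_m) = 51.32 + 1·10.8451 = 62.1651.
Competitive q* = 19.989, so Δq = 9.1439; wedge = 120.4576 − 62.1651 = 58.2925.
Welfare loss = ½ × 9.1439 × 58.2925 = $266.51 thousand.

$266.51 thousand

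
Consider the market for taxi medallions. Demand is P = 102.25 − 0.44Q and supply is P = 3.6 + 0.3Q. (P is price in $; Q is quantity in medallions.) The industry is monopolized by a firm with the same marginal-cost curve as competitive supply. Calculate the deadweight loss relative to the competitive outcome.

Competitive equilibrium: 102.25 − 0.44Q = 3.6 + 0.3Q → Q* = 133.3108, P* = 43.5932.
Marginal revenue: MR = 102.25 − 0.88Q. Set MR = MC: 102.25 − 0.88Q = 3.6 + 0.3Q → Q_m = 83.6017.
Price P_m = 102.25 − 0.44·83.6017 = 65.4653; MC(Q_m) = 3.6 + 0.3·83.6017 = 28.6805.
Competitive Q* = 133.3108, so ΔQ = 49.7091; wedge = 65.4653 − 28.6805 = 36.7848.
DWL = ½ × 49.7091 × 36.7848 = $914.27.

$914.27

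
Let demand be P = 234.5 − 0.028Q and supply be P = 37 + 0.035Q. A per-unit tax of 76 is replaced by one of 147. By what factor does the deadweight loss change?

3.741

Competitive equilibrium: 234.5 − 0.028Q = 37 + 0.035Q → Q* = 3134.9206, P* = 146.7222.
For a per-unit tax t: ΔQ = t/0.063, so DWL = ½·t·(t/0.063) = t²/0.126.
At t = 76: DWL = 45841.270. At t = 147: DWL = 171500.
Ratio = (147/76)² = 3.741.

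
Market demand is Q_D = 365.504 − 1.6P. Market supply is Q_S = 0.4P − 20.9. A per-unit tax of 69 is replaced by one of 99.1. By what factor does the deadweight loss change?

In inverse form: demand P = 228.44 − 0.625Q, supply P = 52.25 + 2.5Q.
Competitive equilibrium: 228.44 − 0.625Q = 52.25 + 2.5Q → Q* = 56.3808, P* = 193.202.
For a per-unit tax t: ΔQ = t/3.125, so DWL = ½·t·(t/3.125) = t²/6.25.
At t = 69: DWL = 761.76. At t = 99.1: DWL = 1571.3296.
Ratio = (99.1/69)² = 2.063.

2.063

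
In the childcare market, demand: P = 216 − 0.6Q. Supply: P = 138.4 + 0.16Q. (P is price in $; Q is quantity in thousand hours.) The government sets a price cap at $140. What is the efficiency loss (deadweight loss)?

Competitive equilibrium: 216 − 0.6Q = 138.4 + 0.16Q → Q* = 102.10526, P* = 154.73684.
At the ceiling P = 140, quantity supplied = (140 − 138.4)/0.16 = 10.
Willingness to pay at Q' = 10: 216 − 0.6·10 = 210.
ΔQ = 102.10526 − 10 = 92.10526; wedge = 210 − 140 = 70.
Welfare loss = ½ × 92.10526 × 70 = $3223.68 thousand.

$3223.68 thousand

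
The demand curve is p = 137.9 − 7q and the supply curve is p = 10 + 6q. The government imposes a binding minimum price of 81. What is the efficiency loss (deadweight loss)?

19

Competitive equilibrium: 137.9 − 7q = 10 + 6q → q* = 9.8385, p* = 69.0308.
At the floor p = 81, quantity demanded = (137.9 − 81)/7 = 8.1286.
Sellers' marginal cost at q' = 8.1286: 10 + 6·8.1286 = 58.7716.
Δq = 9.8385 − 8.1286 = 1.7099; wedge = 81 − 58.7716 = 22.2284.
DWL = ½ × 1.7099 × 22.2284 = 19.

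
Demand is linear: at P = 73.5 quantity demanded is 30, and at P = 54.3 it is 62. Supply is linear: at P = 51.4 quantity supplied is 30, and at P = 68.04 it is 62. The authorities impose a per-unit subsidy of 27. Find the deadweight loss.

Demand slope = (54.3 − 73.5)/(62 − 30) = −0.6, so P = 91.5 − 0.6Q.
Supply slope = (68.04 − 51.4)/(62 − 30) = 0.52, so P = 35.8 + 0.52Q.
Competitive equilibrium: 91.5 − 0.6Q = 35.8 + 0.52Q → Q* = 49.7321, P* = 61.6607.
The subsidy lowers effective supply by 27: P = 8.8 + 0.52Q.
New quantity: 91.5 − 0.6Q = 8.8 + 0.52Q → Q' = 73.8393.
Overproduction ΔQ = 73.8393 − 49.7321 = 24.1072; wedge = subsidy = 27.
Deadweight loss = ½ × 24.1072 × 27 = 325.45.

325.45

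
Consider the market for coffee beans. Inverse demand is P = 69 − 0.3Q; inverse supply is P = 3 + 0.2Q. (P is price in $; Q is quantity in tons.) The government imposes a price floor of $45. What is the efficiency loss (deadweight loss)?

$676

Competitive equilibrium: 69 − 0.3Q = 3 + 0.2Q → Q* = 132, P* = 29.4.
At the floor P = 45, quantity demanded = (69 − 45)/0.3 = 80.
Sellers' marginal cost at Q' = 80: 3 + 0.2·80 = 19.
ΔQ = 132 − 80 = 52; wedge = 45 − 19 = 26.
DWL = ½ × 52 × 26 = $676.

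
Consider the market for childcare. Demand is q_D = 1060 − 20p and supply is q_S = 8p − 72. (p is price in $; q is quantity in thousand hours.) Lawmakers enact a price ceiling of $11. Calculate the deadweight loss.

$4849.83 thousand

In inverse form: demand p = 53 − 0.05q, supply p = 9 + 0.125q.
Competitive equilibrium: 53 − 0.05q = 9 + 0.125q → q* = 251.4286, p* = 40.4286.
At the ceiling p = 11, quantity supplied = (11 − 9)/0.125 = 16.
Willingness to pay at q' = 16: 53 − 0.05·16 = 52.2.
Δq = 251.4286 − 16 = 235.4286; wedge = 52.2 − 11 = 41.2.
Welfare loss = ½ × 235.4286 × 41.2 = $4849.83 thousand.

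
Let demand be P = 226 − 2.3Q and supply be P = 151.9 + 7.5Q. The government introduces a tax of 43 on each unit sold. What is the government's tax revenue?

Competitive equilibrium: 226 − 2.3Q = 151.9 + 7.5Q → Q* = 7.5612, P* = 208.6092.
With the tax, the buyer price exceeds the seller price by 43: (226 − 2.3Q) − (151.9 + 7.5Q) = 43 → Q' = 3.1735.
Tax revenue = 43 × 3.1735 = 136.46.

136.46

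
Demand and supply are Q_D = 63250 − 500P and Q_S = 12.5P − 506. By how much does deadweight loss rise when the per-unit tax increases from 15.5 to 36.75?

In inverse form: demand P = 126.5 − 0.002Q, supply P = 40.48 + 0.08Q.
Competitive equilibrium: 126.5 − 0.002Q = 40.48 + 0.08Q → Q* = 1049.0244, P* = 124.402.
For a per-unit tax t: ΔQ = t/0.082, so DWL = ½·t·(t/0.082) = t²/0.164.
At t = 15.5: DWL = 1464.939. At t = 36.75: DWL = 8235.137.
Increase = 8235.137 − 1464.939 = 6770.20.

6770.20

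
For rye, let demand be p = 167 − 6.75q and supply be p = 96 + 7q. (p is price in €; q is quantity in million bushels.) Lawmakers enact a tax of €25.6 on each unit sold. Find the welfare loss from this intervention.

Competitive equilibrium: 167 − 6.75q = 96 + 7q → q* = 5.1636, p* = 132.1455.
With the tax, the buyer price exceeds the seller price by 25.6: (167 − 6.75q) − (96 + 7q) = 25.6 → q' = 3.3018.
Δq = 5.1636 − 3.3018 = 1.8618; the wedge equals the tax, 25.6.
The triangle = ½ × 1.8618 × 25.6 = €23.83 million.

€23.83 million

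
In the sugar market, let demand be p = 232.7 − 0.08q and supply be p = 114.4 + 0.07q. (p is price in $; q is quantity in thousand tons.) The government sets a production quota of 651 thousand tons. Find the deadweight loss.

$1421.41 thousand

Competitive equilibrium: 232.7 − 0.08q = 114.4 + 0.07q → q* = 788.6667, p* = 169.6067.
At q = 651: demand price = 232.7 − 0.08·651 = 180.62; supply price = 114.4 + 0.07·651 = 159.97.
Δq = 788.6667 − 651 = 137.6667; wedge = 180.62 − 159.97 = 20.65.
The triangle = ½ × 137.6667 × 20.65 = $1421.41 thousand.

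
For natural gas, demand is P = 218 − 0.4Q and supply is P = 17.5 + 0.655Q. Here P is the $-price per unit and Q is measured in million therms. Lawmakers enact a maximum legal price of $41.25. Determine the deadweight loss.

Competitive equilibrium: 218 − 0.4Q = 17.5 + 0.655Q → Q* = 190.0474, P* = 141.981.
At the ceiling P = 41.25, quantity supplied = (41.25 − 17.5)/0.655 = 36.2595.
Willingness to pay at Q' = 36.2595: 218 − 0.4·36.2595 = 203.4962.
ΔQ = 190.0474 − 36.2595 = 153.7879; wedge = 203.4962 − 41.25 = 162.2462.
DWL = ½ × 153.7879 × 162.2462 = $12475.75 million.

$12475.75 million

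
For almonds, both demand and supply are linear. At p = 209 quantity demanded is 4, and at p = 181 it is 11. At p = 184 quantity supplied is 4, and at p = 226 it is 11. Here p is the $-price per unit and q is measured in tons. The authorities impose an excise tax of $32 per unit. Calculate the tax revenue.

Demand slope = (181 − 209)/(11 − 4) = −4, so p = 225 − 4q.
Supply slope = (226 − 184)/(11 − 4) = 6, so p = 160 + 6q.
Competitive equilibrium: 225 − 4q = 160 + 6q → q* = 6.5, p* = 199.
With the tax, the buyer price exceeds the seller price by 32: (225 − 4q) − (160 + 6q) = 32 → q' = 3.3.
Tax revenue = 32 × 3.3 = $105.60.

$105.60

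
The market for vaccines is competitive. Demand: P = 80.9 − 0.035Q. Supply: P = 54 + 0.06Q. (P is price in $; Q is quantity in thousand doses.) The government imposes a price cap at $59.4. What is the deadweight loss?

Competitive equilibrium: 80.9 − 0.035Q = 54 + 0.06Q → Q* = 283.1579, P* = 70.9895.
At the ceiling P = 59.4, quantity supplied = (59.4 − 54)/0.06 = 90.
Willingness to pay at Q' = 90: 80.9 − 0.035·90 = 77.75.
ΔQ = 283.1579 − 90 = 193.1579; wedge = 77.75 − 59.4 = 18.35.
Welfare loss = ½ × 193.1579 × 18.35 = $1772.22 thousand.

$1772.22 thousand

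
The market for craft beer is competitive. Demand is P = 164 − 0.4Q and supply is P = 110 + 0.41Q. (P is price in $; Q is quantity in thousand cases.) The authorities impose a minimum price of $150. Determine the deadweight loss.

Competitive equilibrium: 164 − 0.4Q = 110 + 0.41Q → Q* = 66.6667, P* = 137.3333.
At the floor P = 150, quantity demanded = (164 − 150)/0.4 = 35.
Sellers' marginal cost at Q' = 35: 110 + 0.41·35 = 124.35.
ΔQ = 66.6667 − 35 = 31.6667; wedge = 150 − 124.35 = 25.65.
DWL = ½ × 31.6667 × 25.65 = $406.125 thousand.

$406.125 thousand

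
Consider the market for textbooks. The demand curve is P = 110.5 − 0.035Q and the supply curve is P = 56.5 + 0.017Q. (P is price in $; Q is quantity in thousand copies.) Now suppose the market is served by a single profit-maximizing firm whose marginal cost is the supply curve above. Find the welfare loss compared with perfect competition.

$4537.87 thousand

Competitive equilibrium: 110.5 − 0.035Q = 56.5 + 0.017Q → Q* = 1038.46154, P* = 74.15385.
Marginal revenue: MR = 110.5 − 0.07Q. Set MR = MC: 110.5 − 0.07Q = 56.5 + 0.017Q → Q_m = 620.68966.
Price P_m = 110.5 − 0.035·620.68966 = 88.77586; MC(Q_m) = 56.5 + 0.017·620.68966 = 67.05172.
Competitive Q* = 1038.46154, so ΔQ = 417.77188; wedge = 88.77586 − 67.05172 = 21.72414.
DWL = ½ × 417.77188 × 21.72414 = $4537.87 thousand.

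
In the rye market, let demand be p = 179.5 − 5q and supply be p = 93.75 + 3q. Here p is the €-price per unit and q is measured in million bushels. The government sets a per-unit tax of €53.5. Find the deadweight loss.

€178.89 million

Competitive equilibrium: 179.5 − 5q = 93.75 + 3q → q* = 10.7188, p* = 125.9063.
With the tax, the buyer price exceeds the seller price by 53.5: (179.5 − 5q) − (93.75 + 3q) = 53.5 → q' = 4.0313.
Δq = 10.7188 − 4.0313 = 6.6875; the wedge equals the tax, 53.5.
The triangle = ½ × 6.6875 × 53.5 = €178.89 million.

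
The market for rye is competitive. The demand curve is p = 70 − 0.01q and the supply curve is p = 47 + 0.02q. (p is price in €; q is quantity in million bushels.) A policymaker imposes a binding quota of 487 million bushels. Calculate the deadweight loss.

Competitive equilibrium: 70 − 0.01q = 47 + 0.02q → q* = 766.6667, p* = 62.3333.
At q = 487: demand price = 70 − 0.01·487 = 65.13; supply price = 47 + 0.02·487 = 56.74.
Δq = 766.6667 − 487 = 279.6667; wedge = 65.13 − 56.74 = 8.39.
Welfare loss = ½ × 279.6667 × 8.39 = €1173.20 million.

€1173.20 million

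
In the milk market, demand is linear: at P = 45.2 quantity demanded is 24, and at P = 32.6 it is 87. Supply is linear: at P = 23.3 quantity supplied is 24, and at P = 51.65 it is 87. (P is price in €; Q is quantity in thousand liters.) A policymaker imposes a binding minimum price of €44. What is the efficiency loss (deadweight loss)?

Demand slope = (32.6 − 45.2)/(87 − 24) = −0.2, so P = 50 − 0.2Q.
Supply slope = (51.65 − 23.3)/(87 − 24) = 0.45, so P = 12.5 + 0.45Q.
Competitive equilibrium: 50 − 0.2Q = 12.5 + 0.45Q → Q* = 57.6923, P* = 38.4615.
At the floor P = 44, quantity demanded = (50 − 44)/0.2 = 30.
Sellers' marginal cost at Q' = 30: 12.5 + 0.45·30 = 26.
ΔQ = 57.6923 − 30 = 27.6923; wedge = 44 − 26 = 18.
Deadweight loss = ½ × 27.6923 × 18 = €249.23 thousand.

€249.23 thousand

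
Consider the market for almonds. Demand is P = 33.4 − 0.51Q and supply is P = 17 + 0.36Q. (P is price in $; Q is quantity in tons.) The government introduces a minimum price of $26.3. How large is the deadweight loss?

$10.57

Competitive equilibrium: 33.4 − 0.51Q = 17 + 0.36Q → Q* = 18.8506, P* = 23.7862.
At the floor P = 26.3, quantity demanded = (33.4 − 26.3)/0.51 = 13.9216.
Sellers' marginal cost at Q' = 13.9216: 17 + 0.36·13.9216 = 22.0118.
ΔQ = 18.8506 − 13.9216 = 4.929; wedge = 26.3 − 22.0118 = 4.2882.
DWL = ½ × 4.929 × 4.2882 = $10.57.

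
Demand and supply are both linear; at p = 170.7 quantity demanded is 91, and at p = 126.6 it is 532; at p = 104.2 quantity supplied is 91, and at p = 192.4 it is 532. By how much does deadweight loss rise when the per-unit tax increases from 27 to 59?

Demand slope = (126.6 − 170.7)/(532 − 91) = −0.1, so p = 179.8 − 0.1q.
Supply slope = (192.4 − 104.2)/(532 − 91) = 0.2, so p = 86 + 0.2q.
Competitive equilibrium: 179.8 − 0.1q = 86 + 0.2q → q* = 312.6667, p* = 148.5333.
For a per-unit tax t: Δq = t/0.3, so DWL = ½·t·(t/0.3) = t²/0.6.
At t = 27: DWL = 1215. At t = 59: DWL = 5801.667.
Increase = 5801.667 − 1215 = 4586.67.

4586.67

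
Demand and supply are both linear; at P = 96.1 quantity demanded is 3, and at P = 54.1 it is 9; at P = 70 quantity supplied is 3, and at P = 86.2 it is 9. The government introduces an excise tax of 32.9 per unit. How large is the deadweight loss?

Demand slope = (54.1 − 96.1)/(9 − 3) = −7, so P = 117.1 − 7Q.
Supply slope = (86.2 − 70)/(9 − 3) = 2.7, so P = 61.9 + 2.7Q.
Competitive equilibrium: 117.1 − 7Q = 61.9 + 2.7Q → Q* = 5.6907, P* = 77.2649.
With the tax, the buyer price exceeds the seller price by 32.9: (117.1 − 7Q) − (61.9 + 2.7Q) = 32.9 → Q' = 2.299.
ΔQ = 5.6907 − 2.299 = 3.3917; the wedge equals the tax, 32.9.
Welfare loss = ½ × 3.3917 × 32.9 = 55.79.

55.79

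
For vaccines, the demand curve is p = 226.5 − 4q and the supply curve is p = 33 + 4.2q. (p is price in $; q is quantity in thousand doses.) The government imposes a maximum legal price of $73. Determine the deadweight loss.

$812.09 thousand

Competitive equilibrium: 226.5 − 4q = 33 + 4.2q → q* = 23.5976, p* = 132.1098.
At the ceiling p = 73, quantity supplied = (73 − 33)/4.2 = 9.5238.
Willingness to pay at q' = 9.5238: 226.5 − 4·9.5238 = 188.4048.
Δq = 23.5976 − 9.5238 = 14.0738; wedge = 188.4048 − 73 = 115.4048.
Welfare loss = ½ × 14.0738 × 115.4048 = $812.09 thousand.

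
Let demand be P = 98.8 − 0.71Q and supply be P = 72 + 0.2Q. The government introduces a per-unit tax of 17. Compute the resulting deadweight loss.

Competitive equilibrium: 98.8 − 0.71Q = 72 + 0.2Q → Q* = 29.4505, P* = 77.8901.
With the tax, the buyer price exceeds the seller price by 17: (98.8 − 0.71Q) − (72 + 0.2Q) = 17 → Q' = 10.7692.
ΔQ = 29.4505 − 10.7692 = 18.6813; the wedge equals the tax, 17.
Welfare loss = ½ × 18.6813 × 17 = 158.79.

158.79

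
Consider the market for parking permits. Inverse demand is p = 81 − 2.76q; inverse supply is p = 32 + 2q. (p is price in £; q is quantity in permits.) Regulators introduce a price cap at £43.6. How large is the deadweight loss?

£48.07

Competitive equilibrium: 81 − 2.76q = 32 + 2q → q* = 10.2941, p* = 52.5882.
At the ceiling p = 43.6, quantity supplied = (43.6 − 32)/2 = 5.8.
Willingness to pay at q' = 5.8: 81 − 2.76·5.8 = 64.992.
Δq = 10.2941 − 5.8 = 4.4941; wedge = 64.992 − 43.6 = 21.392.
DWL = ½ × 4.4941 × 21.392 = £48.07.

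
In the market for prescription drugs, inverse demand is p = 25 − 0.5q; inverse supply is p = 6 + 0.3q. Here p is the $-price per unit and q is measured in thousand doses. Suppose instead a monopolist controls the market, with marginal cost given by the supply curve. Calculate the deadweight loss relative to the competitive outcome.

Competitive equilibrium: 25 − 0.5q = 6 + 0.3q → q* = 23.75, p* = 13.125.
Marginal revenue: MR = 25 − q. Set MR = MC: 25 − q = 6 + 0.3q → q_m = 14.6154.
Price p_m = 25 − 0.5·14.6154 = 17.6923; MC(q_m) = 6 + 0.3·14.6154 = 10.3846.
Competitive q* = 23.75, so Δq = 9.1346; wedge = 17.6923 − 10.3846 = 7.3077.
The triangle = ½ × 9.1346 × 7.3077 = $33.38 thousand.

$33.38 thousand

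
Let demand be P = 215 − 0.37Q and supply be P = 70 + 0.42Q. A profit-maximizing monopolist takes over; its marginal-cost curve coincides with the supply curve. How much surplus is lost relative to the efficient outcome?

Competitive equilibrium: 215 − 0.37Q = 70 + 0.42Q → Q* = 183.5443, P* = 147.0886.
Marginal revenue: MR = 215 − 0.74Q. Set MR = MC: 215 − 0.74Q = 70 + 0.42Q → Q_m = 125.
Price P_m = 215 − 0.37·125 = 168.75; MC(Q_m) = 70 + 0.42·125 = 122.5.
Competitive Q* = 183.5443, so ΔQ = 58.5443; wedge = 168.75 − 122.5 = 46.25.
The triangle = ½ × 58.5443 × 46.25 = 1353.84.

1353.84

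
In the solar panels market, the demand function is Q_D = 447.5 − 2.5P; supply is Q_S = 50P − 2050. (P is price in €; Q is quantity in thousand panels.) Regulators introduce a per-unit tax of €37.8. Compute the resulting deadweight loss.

In inverse form: demand P = 179 − 0.4Q, supply P = 41 + 0.02Q.
Competitive equilibrium: 179 − 0.4Q = 41 + 0.02Q → Q* = 328.5714, P* = 47.5714.
With the tax, the buyer price exceeds the seller price by 37.8: (179 − 0.4Q) − (41 + 0.02Q) = 37.8 → Q' = 238.5714.
ΔQ = 328.5714 − 238.5714 = 90; the wedge equals the tax, 37.8.
Welfare loss = ½ × 90 × 37.8 = €1701 thousand.

€1701 thousand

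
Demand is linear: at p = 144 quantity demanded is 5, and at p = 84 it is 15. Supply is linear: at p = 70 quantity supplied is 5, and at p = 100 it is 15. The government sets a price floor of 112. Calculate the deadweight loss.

Demand slope = (84 − 144)/(15 − 5) = −6, so p = 174 − 6q.
Supply slope = (100 − 70)/(15 − 5) = 3, so p = 55 + 3q.
Competitive equilibrium: 174 − 6q = 55 + 3q → q* = 13.2222, p* = 94.6667.
At the floor p = 112, quantity demanded = (174 − 112)/6 = 10.3333.
Sellers' marginal cost at q' = 10.3333: 55 + 3·10.3333 = 85.9999.
Δq = 13.2222 − 10.3333 = 2.8889; wedge = 112 − 85.9999 = 26.0001.
The triangle = ½ × 2.8889 × 26.0001 = 37.56.

37.56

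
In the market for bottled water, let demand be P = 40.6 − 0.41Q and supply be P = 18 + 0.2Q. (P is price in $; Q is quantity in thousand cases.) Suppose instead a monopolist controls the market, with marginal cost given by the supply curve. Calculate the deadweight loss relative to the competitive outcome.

Competitive equilibrium: 40.6 − 0.41Q = 18 + 0.2Q → Q* = 37.0492, P* = 25.4098.
Marginal revenue: MR = 40.6 − 0.82Q. Set MR = MC: 40.6 − 0.82Q = 18 + 0.2Q → Q_m = 22.1569.
Price P_m = 40.6 − 0.41·22.1569 = 31.5157; MC(Q_m) = 18 + 0.2·22.1569 = 22.4314.
Competitive Q* = 37.0492, so ΔQ = 14.8923; wedge = 31.5157 − 22.4314 = 9.0843.
DWL = ½ × 14.8923 × 9.0843 = $67.64 thousand.

$67.64 thousand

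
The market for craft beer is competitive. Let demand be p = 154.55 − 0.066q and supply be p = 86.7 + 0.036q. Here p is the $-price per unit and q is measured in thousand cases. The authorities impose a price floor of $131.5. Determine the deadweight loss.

Competitive equilibrium: 154.55 − 0.066q = 86.7 + 0.036q → q* = 665.19608, p* = 110.64706.
At the floor p = 131.5, quantity demanded = (154.55 − 131.5)/0.066 = 349.24242.
Sellers' marginal cost at q' = 349.24242: 86.7 + 0.036·349.24242 = 99.27273.
Δq = 665.19608 − 349.24242 = 315.95366; wedge = 131.5 − 99.27273 = 32.22727.
Deadweight loss = ½ × 315.95366 × 32.22727 = $5091.16 thousand.

$5091.16 thousand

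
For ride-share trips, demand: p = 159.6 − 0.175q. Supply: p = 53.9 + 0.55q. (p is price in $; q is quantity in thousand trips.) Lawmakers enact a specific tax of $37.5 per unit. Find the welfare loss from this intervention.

Competitive equilibrium: 159.6 − 0.175q = 53.9 + 0.55q → q* = 145.7931, p* = 134.0862.
With the tax, the buyer price exceeds the seller price by 37.5: (159.6 − 0.175q) − (53.9 + 0.55q) = 37.5 → q' = 94.069.
Δq = 145.7931 − 94.069 = 51.7241; the wedge equals the tax, 37.5.
DWL = ½ × 51.7241 × 37.5 = $969.83 thousand.

$969.83 thousand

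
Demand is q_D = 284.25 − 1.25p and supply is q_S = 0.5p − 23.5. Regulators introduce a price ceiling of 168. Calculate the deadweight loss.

21.61

In inverse form: demand p = 227.4 − 0.8q, supply p = 47 + 2q.
Competitive equilibrium: 227.4 − 0.8q = 47 + 2q → q* = 64.4286, p* = 175.8571.
At the ceiling p = 168, quantity supplied = (168 − 47)/2 = 60.5.
Willingness to pay at q' = 60.5: 227.4 − 0.8·60.5 = 179.
Δq = 64.4286 − 60.5 = 3.9286; wedge = 179 − 168 = 11.
The triangle = ½ × 3.9286 × 11 = 21.61.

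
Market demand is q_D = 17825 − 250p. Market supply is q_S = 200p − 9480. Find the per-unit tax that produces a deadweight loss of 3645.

In inverse form: demand p = 71.3 − 0.004q, supply p = 47.4 + 0.005q.
Competitive equilibrium: 71.3 − 0.004q = 47.4 + 0.005q → q* = 2655.5556, p* = 60.6778.
A tax t gives Δq = t/0.009 and wedge t, so DWL = t²/0.018.
t²/0.018 = 3645 → t² = 65.61 → t = 8.1.

8.1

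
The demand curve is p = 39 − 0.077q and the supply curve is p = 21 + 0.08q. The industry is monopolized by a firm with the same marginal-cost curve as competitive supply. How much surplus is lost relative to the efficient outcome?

111.73

Competitive equilibrium: 39 − 0.077q = 21 + 0.08q → q* = 114.6497, p* = 30.172.
Marginal revenue: MR = 39 − 0.154q. Set MR = MC: 39 − 0.154q = 21 + 0.08q → q_m = 76.9231.
Price p_m = 39 − 0.077·76.9231 = 33.0769; MC(q_m) = 21 + 0.08·76.9231 = 27.1538.
Competitive q* = 114.6497, so Δq = 37.7266; wedge = 33.0769 − 27.1538 = 5.9231.
Welfare loss = ½ × 37.7266 × 5.9231 = 111.73.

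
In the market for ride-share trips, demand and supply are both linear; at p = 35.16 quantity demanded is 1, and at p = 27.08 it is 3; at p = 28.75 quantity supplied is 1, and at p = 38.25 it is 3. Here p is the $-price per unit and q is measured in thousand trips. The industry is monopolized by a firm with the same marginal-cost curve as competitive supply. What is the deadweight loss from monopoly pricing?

Demand slope = (27.08 − 35.16)/(3 − 1) = −4.04, so p = 39.2 − 4.04q.
Supply slope = (38.25 − 28.75)/(3 − 1) = 4.75, so p = 24 + 4.75q.
Competitive equilibrium: 39.2 − 4.04q = 24 + 4.75q → q* = 1.7292, p* = 32.2139.
Marginal revenue: MR = 39.2 − 8.08q. Set MR = MC: 39.2 − 8.08q = 24 + 4.75q → q_m = 1.1847.
Price p_m = 39.2 − 4.04·1.1847 = 34.4138; MC(q_m) = 24 + 4.75·1.1847 = 29.6273.
Competitive q* = 1.7292, so Δq = 0.5445; wedge = 34.4138 − 29.6273 = 4.7865.
The triangle = ½ × 0.5445 × 4.7865 = $1.30 thousand.

$1.30 thousand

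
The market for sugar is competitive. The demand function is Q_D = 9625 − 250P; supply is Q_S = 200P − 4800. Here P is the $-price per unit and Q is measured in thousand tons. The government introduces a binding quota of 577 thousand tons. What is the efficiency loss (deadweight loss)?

$4812.24 thousand

In inverse form: demand P = 38.5 − 0.004Q, supply P = 24 + 0.005Q.
Competitive equilibrium: 38.5 − 0.004Q = 24 + 0.005Q → Q* = 1611.1111, P* = 32.0556.
At Q = 577: demand price = 38.5 − 0.004·577 = 36.192; supply price = 24 + 0.005·577 = 26.885.
ΔQ = 1611.1111 − 577 = 1034.1111; wedge = 36.192 − 26.885 = 9.307.
The triangle = ½ × 1034.1111 × 9.307 = $4812.24 thousand.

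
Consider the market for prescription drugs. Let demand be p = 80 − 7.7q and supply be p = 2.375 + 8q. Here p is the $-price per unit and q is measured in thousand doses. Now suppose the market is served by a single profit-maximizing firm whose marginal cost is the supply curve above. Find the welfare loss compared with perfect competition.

Competitive equilibrium: 80 − 7.7q = 2.375 + 8q → q* = 4.9443, p* = 41.9291.
Marginal revenue: MR = 80 − 15.4q. Set MR = MC: 80 − 15.4q = 2.375 + 8q → q_m = 3.3173.
Price p_m = 80 − 7.7·3.3173 = 54.4568; MC(q_m) = 2.375 + 8·3.3173 = 28.9134.
Competitive q* = 4.9443, so Δq = 1.627; wedge = 54.4568 − 28.9134 = 25.5434.
Deadweight loss = ½ × 1.627 × 25.5434 = $20.78 thousand.

$20.78 thousand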